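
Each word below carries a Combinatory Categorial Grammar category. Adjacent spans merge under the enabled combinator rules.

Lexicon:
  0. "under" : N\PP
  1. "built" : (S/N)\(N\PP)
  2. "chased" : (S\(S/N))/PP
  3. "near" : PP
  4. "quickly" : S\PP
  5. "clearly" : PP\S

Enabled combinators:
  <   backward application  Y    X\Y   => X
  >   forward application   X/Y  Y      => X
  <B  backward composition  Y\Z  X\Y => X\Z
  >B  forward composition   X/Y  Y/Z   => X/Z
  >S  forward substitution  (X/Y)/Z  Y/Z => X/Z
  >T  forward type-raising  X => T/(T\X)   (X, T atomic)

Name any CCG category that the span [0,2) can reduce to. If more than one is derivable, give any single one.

S/N

[0,6] S   <
  [0,2] S/N   <
    [0,1] "under" : N\PP
    [1,2] "built" : (S/N)\(N\PP)
  [2,6] S\(S/N)   >
    [2,3] "chased" : (S\(S/N))/PP
    [3,6] PP   <
      [3,5] S   >
        [3,4] S/(S\PP)   >T
          [3,4] "near" : PP
        [4,5] "quickly" : S\PP
      [5,6] "clearly" : PP\S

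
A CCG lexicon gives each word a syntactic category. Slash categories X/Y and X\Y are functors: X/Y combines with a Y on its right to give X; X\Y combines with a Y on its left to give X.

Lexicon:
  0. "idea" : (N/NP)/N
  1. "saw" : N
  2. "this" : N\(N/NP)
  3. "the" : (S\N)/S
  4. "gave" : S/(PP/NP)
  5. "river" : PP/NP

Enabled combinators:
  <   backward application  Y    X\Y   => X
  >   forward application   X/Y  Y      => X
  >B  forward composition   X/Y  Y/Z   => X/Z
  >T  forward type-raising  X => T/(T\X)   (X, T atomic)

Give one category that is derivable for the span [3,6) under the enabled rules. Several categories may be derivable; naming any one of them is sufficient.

[0,6] S   <
  [0,3] N   <
    [0,2] N/NP   >
      [0,1] "idea" : (N/NP)/N
      [1,2] "saw" : N
    [2,3] "this" : N\(N/NP)
  [3,6] S\N   >
    [3,4] "the" : (S\N)/S
    [4,6] S   >
      [4,5] "gave" : S/(PP/NP)
      [5,6] "river" : PP/NP

S\N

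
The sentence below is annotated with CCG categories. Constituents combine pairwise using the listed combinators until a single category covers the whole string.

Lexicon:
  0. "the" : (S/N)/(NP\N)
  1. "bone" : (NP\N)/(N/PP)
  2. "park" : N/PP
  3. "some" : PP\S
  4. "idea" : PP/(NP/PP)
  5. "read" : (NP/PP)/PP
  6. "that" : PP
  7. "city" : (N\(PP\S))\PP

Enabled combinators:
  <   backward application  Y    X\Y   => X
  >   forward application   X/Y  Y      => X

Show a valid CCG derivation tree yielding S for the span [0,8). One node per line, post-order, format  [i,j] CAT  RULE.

[0,8] S   >
  [0,3] S/N   >
    [0,1] "the" : (S/N)/(NP\N)
    [1,3] NP\N   >
      [1,2] "bone" : (NP\N)/(N/PP)
      [2,3] "park" : N/PP
  [3,8] N   <
    [3,4] "some" : PP\S
    [4,8] N\(PP\S)   <
      [4,7] PP   >
        [4,5] "idea" : PP/(NP/PP)
        [5,7] NP/PP   >
          [5,6] "read" : (NP/PP)/PP
          [6,7] "that" : PP
      [7,8] "city" : (N\(PP\S))\PP

[0,1] (S/N)/(NP\N)  lex  "the"
[1,2] (NP\N)/(N/PP)  lex  "bone"
[2,3] N/PP  lex  "park"
[1,3] NP\N  >  k=2
[0,3] S/N  >  k=1
[3,4] PP\S  lex  "some"
[4,5] PP/(NP/PP)  lex  "idea"
[5,6] (NP/PP)/PP  lex  "read"
[6,7] PP  lex  "that"
[5,7] NP/PP  >  k=6
[4,7] PP  >  k=5
[7,8] (N\(PP\S))\PP  lex  "city"
[4,8] N\(PP\S)  <  k=7
[3,8] N  <  k=4
[0,8] S  >  k=3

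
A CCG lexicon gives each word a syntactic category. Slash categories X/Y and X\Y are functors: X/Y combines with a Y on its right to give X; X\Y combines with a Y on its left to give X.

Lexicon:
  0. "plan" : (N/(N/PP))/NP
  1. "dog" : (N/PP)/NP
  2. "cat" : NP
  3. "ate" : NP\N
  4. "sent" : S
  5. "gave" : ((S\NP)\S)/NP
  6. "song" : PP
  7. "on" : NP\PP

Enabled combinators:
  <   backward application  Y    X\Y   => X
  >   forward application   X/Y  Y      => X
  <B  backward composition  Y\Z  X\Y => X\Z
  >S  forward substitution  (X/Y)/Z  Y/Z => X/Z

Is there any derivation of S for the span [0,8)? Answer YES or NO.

[0,8] S   <
  [0,4] NP   <
    [0,3] N   >
      [0,2] N/NP   >S
        [0,1] "plan" : (N/(N/PP))/NP
        [1,2] "dog" : (N/PP)/NP
      [2,3] "cat" : NP
    [3,4] "ate" : NP\N
  [4,8] S\NP   <
    [4,5] "sent" : S
    [5,8] (S\NP)\S   >
      [5,6] "gave" : ((S\NP)\S)/NP
      [6,8] NP   <
        [6,7] "song" : PP
        [7,8] "on" : NP\PP

YES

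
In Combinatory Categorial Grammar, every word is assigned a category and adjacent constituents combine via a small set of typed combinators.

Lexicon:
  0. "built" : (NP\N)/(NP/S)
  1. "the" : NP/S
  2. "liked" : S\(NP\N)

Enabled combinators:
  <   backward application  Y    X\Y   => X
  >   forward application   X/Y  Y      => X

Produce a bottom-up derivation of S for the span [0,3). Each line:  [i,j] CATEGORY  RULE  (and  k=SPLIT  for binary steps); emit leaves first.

[0,3] S   <
  [0,2] NP\N   >
    [0,1] "built" : (NP\N)/(NP/S)
    [1,2] "the" : NP/S
  [2,3] "liked" : S\(NP\N)

[0,1] (NP\N)/(NP/S)  lex  "built"
[1,2] NP/S  lex  "the"
[0,2] NP\N  >  k=1
[2,3] S\(NP\N)  lex  "liked"
[0,3] S  <  k=2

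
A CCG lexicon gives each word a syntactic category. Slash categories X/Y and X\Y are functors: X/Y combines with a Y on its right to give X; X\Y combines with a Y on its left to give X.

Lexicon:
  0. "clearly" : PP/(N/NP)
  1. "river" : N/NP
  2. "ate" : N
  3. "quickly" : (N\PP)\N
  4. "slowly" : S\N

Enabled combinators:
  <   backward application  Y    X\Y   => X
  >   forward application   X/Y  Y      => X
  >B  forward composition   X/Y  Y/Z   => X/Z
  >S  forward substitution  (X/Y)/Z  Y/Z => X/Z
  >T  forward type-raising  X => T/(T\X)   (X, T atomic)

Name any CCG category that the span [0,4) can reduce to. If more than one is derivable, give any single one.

[0,5] S   <
  [0,4] N   <
    [0,2] PP   >
      [0,1] "clearly" : PP/(N/NP)
      [1,2] "river" : N/NP
    [2,4] N\PP   <
      [2,3] "ate" : N
      [3,4] "quickly" : (N\PP)\N
  [4,5] "slowly" : S\N

N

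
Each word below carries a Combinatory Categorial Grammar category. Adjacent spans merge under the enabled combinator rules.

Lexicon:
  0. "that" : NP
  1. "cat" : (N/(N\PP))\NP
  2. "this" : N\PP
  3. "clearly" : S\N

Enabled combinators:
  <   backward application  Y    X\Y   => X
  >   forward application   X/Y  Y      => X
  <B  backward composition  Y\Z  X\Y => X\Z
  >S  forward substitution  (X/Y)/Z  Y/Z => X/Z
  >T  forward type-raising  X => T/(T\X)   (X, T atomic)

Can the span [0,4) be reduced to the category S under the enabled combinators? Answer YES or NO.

YES

[0,4] S   <
  [0,3] N   >
    [0,2] N/(N\PP)   <
      [0,1] "that" : NP
      [1,2] "cat" : (N/(N\PP))\NP
    [2,3] "this" : N\PP
  [3,4] "clearly" : S\N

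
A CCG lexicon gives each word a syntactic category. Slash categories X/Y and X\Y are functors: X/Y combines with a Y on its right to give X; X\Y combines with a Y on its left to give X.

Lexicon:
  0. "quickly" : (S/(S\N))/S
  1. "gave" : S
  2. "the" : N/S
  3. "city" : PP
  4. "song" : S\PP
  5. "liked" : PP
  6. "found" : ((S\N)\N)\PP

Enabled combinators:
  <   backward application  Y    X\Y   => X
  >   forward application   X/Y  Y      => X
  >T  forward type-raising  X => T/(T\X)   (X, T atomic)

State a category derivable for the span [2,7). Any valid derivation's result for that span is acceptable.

[0,7] S   >
  [0,2] S/(S\N)   >
    [0,1] "quickly" : (S/(S\N))/S
    [1,2] "gave" : S
  [2,7] S\N   <
    [2,5] N   >
      [2,3] "the" : N/S
      [3,5] S   <
        [3,4] "city" : PP
        [4,5] "song" : S\PP
    [5,7] (S\N)\N   <
      [5,6] "liked" : PP
      [6,7] "found" : ((S\N)\N)\PP

S\N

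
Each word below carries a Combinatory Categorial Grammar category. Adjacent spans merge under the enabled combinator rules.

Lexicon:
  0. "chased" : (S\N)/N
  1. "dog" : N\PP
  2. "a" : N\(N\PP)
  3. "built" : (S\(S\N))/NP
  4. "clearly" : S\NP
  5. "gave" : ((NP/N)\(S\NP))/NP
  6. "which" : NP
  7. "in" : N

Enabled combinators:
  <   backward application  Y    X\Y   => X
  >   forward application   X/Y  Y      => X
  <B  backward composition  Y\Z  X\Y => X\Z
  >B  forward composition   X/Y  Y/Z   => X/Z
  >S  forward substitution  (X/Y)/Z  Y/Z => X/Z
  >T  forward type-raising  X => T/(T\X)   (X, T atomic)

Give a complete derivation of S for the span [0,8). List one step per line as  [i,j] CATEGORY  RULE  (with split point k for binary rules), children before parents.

[0,1] (S\N)/N  lex  "chased"
[1,2] N\PP  lex  "dog"
[2,3] N\(N\PP)  lex  "a"
[1,3] N  <  k=2
[0,3] S\N  >  k=1
[3,4] (S\(S\N))/NP  lex  "built"
[4,5] S\NP  lex  "clearly"
[5,6] ((NP/N)\(S\NP))/NP  lex  "gave"
[6,7] NP  lex  "which"
[5,7] (NP/N)\(S\NP)  >  k=6
[4,7] NP/N  <  k=5
[7,8] N  lex  "in"
[4,8] NP  >  k=7
[3,8] S\(S\N)  >  k=4
[0,8] S  <  k=3

[0,8] S   <
  [0,3] S\N   >
    [0,1] "chased" : (S\N)/N
    [1,3] N   <
      [1,2] "dog" : N\PP
      [2,3] "a" : N\(N\PP)
  [3,8] S\(S\N)   >
    [3,4] "built" : (S\(S\N))/NP
    [4,8] NP   >
      [4,7] NP/N   <
        [4,5] "clearly" : S\NP
        [5,7] (NP/N)\(S\NP)   >
          [5,6] "gave" : ((NP/N)\(S\NP))/NP
          [6,7] "which" : NP
      [7,8] "in" : N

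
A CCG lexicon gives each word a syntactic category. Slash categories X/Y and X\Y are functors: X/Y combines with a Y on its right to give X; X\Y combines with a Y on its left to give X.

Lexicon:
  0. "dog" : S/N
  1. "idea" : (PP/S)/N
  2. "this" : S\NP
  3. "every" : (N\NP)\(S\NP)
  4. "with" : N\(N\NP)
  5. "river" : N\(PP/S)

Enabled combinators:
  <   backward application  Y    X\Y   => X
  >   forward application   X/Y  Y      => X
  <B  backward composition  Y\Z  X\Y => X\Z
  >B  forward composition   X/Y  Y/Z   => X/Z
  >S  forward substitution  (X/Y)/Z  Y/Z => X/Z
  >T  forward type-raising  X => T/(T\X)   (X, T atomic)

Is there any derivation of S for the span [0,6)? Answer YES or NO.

[0,6] S   >
  [0,1] "dog" : S/N
  [1,6] N   <
    [1,5] PP/S   >
      [1,2] "idea" : (PP/S)/N
      [2,5] N   <
        [2,4] N\NP   <
          [2,3] "this" : S\NP
          [3,4] "every" : (N\NP)\(S\NP)
        [4,5] "with" : N\(N\NP)
    [5,6] "river" : N\(PP/S)

YES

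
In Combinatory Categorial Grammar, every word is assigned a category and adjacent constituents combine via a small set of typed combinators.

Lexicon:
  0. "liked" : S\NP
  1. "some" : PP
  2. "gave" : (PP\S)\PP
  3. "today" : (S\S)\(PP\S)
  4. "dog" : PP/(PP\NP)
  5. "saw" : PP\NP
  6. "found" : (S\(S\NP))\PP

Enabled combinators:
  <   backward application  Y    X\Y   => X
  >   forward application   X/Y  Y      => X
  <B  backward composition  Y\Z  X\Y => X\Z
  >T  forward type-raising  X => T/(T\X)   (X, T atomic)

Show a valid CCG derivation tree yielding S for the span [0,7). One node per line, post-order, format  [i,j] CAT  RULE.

[0,1] S\NP  lex  "liked"
[1,2] PP  lex  "some"
[2,3] (PP\S)\PP  lex  "gave"
[1,3] PP\S  <  k=2
[3,4] (S\S)\(PP\S)  lex  "today"
[1,4] S\S  <  k=3
[0,4] S\NP  <B  k=1
[4,5] PP/(PP\NP)  lex  "dog"
[5,6] PP\NP  lex  "saw"
[4,6] PP  >  k=5
[6,7] (S\(S\NP))\PP  lex  "found"
[4,7] S\(S\NP)  <  k=6
[0,7] S  <  k=4

[0,7] S   <
  [0,4] S\NP   <B
    [0,1] "liked" : S\NP
    [1,4] S\S   <
      [1,3] PP\S   <
        [1,2] "some" : PP
        [2,3] "gave" : (PP\S)\PP
      [3,4] "today" : (S\S)\(PP\S)
  [4,7] S\(S\NP)   <
    [4,6] PP   >
      [4,5] "dog" : PP/(PP\NP)
      [5,6] "saw" : PP\NP
    [6,7] "found" : (S\(S\NP))\PP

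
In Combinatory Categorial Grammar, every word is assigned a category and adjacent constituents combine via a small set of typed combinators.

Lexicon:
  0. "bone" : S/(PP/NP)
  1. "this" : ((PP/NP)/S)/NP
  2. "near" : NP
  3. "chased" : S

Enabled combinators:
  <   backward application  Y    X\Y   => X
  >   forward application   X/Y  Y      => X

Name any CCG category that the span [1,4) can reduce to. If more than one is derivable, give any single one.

PP/NP

[0,4] S   >
  [0,1] "bone" : S/(PP/NP)
  [1,4] PP/NP   >
    [1,3] (PP/NP)/S   >
      [1,2] "this" : ((PP/NP)/S)/NP
      [2,3] "near" : NP
    [3,4] "chased" : S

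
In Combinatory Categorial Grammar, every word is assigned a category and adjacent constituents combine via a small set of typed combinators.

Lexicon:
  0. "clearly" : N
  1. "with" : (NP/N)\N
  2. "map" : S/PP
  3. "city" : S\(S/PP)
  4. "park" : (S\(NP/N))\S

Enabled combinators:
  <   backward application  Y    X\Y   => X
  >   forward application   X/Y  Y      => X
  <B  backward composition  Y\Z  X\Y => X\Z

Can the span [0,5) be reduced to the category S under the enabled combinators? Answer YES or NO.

YES

[0,5] S   <
  [0,1] "clearly" : N
  [1,5] S\N   <B
    [1,2] "with" : (NP/N)\N
    [2,5] S\(NP/N)   <
      [2,4] S   <
        [2,3] "map" : S/PP
        [3,4] "city" : S\(S/PP)
      [4,5] "park" : (S\(NP/N))\S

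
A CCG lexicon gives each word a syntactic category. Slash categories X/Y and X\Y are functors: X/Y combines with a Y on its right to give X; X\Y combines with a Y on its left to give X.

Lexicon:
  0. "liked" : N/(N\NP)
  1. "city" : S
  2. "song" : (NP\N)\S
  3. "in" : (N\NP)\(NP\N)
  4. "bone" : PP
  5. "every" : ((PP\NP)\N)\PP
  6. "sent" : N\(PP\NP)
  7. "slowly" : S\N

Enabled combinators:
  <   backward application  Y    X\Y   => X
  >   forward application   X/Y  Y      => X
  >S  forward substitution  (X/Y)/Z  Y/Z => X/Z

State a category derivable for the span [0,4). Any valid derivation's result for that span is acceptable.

[0,8] S   <
  [0,7] N   <
    [0,6] PP\NP   <
      [0,4] N   >
        [0,1] "liked" : N/(N\NP)
        [1,4] N\NP   <
          [1,3] NP\N   <
            [1,2] "city" : S
            [2,3] "song" : (NP\N)\S
          [3,4] "in" : (N\NP)\(NP\N)
      [4,6] (PP\NP)\N   <
        [4,5] "bone" : PP
        [5,6] "every" : ((PP\NP)\N)\PP
    [6,7] "sent" : N\(PP\NP)
  [7,8] "slowly" : S\N

N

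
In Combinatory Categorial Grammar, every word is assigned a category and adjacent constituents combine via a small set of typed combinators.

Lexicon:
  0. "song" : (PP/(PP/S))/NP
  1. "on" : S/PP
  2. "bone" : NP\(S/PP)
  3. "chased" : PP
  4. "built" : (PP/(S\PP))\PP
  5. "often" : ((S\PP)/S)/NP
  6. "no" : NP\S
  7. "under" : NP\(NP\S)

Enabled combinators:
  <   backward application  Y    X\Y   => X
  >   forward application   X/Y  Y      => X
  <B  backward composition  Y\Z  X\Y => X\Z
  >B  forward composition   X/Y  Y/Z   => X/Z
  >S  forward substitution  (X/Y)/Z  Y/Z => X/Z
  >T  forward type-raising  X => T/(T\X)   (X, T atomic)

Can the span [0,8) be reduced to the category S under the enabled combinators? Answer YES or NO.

(PP/(PP/S))/NP S/PP NP\(S/PP) PP (PP/(S\PP))\PP ((S\PP)/S)/NP NP\S NP\(NP\S)
CKY chart[0,8] = {N/(N\PP), NP/(NP\PP), PP, PP/(PP\PP), S/(S\PP)}; S ∉ chart

NO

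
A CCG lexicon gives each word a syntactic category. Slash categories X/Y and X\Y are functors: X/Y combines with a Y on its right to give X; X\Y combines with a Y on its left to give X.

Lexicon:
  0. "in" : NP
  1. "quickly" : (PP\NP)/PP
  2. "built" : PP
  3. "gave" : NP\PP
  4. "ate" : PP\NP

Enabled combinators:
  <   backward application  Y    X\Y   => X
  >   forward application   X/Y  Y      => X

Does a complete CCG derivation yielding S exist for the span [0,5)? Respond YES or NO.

NO

NP (PP\NP)/PP PP NP\PP PP\NP
CKY chart[0,5] = {PP}; S ∉ chart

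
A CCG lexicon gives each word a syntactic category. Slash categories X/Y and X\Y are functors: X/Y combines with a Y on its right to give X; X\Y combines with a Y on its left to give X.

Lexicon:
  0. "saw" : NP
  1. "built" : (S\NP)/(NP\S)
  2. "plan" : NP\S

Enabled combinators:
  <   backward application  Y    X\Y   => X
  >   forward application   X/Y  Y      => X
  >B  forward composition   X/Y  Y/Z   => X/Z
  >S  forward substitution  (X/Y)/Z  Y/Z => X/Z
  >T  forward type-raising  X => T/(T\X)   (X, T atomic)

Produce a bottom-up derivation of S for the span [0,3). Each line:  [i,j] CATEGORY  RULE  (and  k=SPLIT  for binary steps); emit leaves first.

[0,1] NP  lex  "saw"
[1,2] (S\NP)/(NP\S)  lex  "built"
[2,3] NP\S  lex  "plan"
[1,3] S\NP  >  k=2
[0,3] S  <  k=1

[0,3] S   <
  [0,1] "saw" : NP
  [1,3] S\NP   >
    [1,2] "built" : (S\NP)/(NP\S)
    [2,3] "plan" : NP\S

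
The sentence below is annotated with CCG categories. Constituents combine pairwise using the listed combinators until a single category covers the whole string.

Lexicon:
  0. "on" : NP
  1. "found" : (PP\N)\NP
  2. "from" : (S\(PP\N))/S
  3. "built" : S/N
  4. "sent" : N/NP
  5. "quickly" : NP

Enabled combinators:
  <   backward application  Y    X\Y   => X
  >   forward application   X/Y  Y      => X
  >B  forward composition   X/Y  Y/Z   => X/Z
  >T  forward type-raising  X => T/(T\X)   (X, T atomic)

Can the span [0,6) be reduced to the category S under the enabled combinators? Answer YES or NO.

YES

[0,6] S   <
  [0,2] PP\N   <
    [0,1] "on" : NP
    [1,2] "found" : (PP\N)\NP
  [2,6] S\(PP\N)   >
    [2,3] "from" : (S\(PP\N))/S
    [3,6] S   >
      [3,5] S/NP   >B
        [3,4] "built" : S/N
        [4,5] "sent" : N/NP
      [5,6] "quickly" : NP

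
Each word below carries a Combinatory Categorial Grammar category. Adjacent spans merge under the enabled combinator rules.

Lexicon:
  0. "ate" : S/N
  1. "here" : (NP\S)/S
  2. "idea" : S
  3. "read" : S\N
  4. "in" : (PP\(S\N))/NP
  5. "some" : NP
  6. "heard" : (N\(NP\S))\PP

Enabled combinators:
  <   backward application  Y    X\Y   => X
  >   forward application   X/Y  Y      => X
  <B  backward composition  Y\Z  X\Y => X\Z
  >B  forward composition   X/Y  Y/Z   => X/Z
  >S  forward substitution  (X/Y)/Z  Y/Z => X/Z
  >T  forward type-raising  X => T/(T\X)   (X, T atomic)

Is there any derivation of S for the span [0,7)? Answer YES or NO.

YES

[0,7] S   >
  [0,1] "ate" : S/N
  [1,7] N   <
    [1,3] NP\S   >
      [1,2] "here" : (NP\S)/S
      [2,3] "idea" : S
    [3,7] N\(NP\S)   <
      [3,6] PP   <
        [3,4] "read" : S\N
        [4,6] PP\(S\N)   >
          [4,5] "in" : (PP\(S\N))/NP
          [5,6] "some" : NP
      [6,7] "heard" : (N\(NP\S))\PP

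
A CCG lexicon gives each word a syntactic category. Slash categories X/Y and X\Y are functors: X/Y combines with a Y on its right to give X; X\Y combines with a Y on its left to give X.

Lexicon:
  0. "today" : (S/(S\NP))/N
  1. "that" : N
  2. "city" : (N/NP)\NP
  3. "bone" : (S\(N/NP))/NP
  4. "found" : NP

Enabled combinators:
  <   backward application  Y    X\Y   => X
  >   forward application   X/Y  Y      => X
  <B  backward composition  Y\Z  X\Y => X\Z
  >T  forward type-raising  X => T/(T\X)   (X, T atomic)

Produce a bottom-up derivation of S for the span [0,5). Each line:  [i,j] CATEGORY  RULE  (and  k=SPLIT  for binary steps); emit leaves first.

[0,1] (S/(S\NP))/N  lex  "today"
[1,2] N  lex  "that"
[0,2] S/(S\NP)  >  k=1
[2,3] (N/NP)\NP  lex  "city"
[3,4] (S\(N/NP))/NP  lex  "bone"
[4,5] NP  lex  "found"
[3,5] S\(N/NP)  >  k=4
[2,5] S\NP  <B  k=3
[0,5] S  >  k=2

[0,5] S   >
  [0,2] S/(S\NP)   >
    [0,1] "today" : (S/(S\NP))/N
    [1,2] "that" : N
  [2,5] S\NP   <B
    [2,3] "city" : (N/NP)\NP
    [3,5] S\(N/NP)   >
      [3,4] "bone" : (S\(N/NP))/NP
      [4,5] "found" : NP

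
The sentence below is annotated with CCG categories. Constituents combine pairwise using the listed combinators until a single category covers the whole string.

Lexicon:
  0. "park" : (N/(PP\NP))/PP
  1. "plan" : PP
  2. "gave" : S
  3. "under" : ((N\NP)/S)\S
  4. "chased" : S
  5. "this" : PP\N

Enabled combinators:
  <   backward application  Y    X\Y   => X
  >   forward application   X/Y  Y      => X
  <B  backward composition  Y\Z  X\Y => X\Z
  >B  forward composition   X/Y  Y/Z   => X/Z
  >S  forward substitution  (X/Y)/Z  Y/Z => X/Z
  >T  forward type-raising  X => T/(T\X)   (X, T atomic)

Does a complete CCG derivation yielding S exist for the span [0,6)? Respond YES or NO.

(N/(PP\NP))/PP PP S ((N\NP)/S)\S S PP\N
CKY chart[0,6] = {N, N/(N\N), NP/(NP\N), PP/(PP\N), S/(S\N)}; S ∉ chart

NO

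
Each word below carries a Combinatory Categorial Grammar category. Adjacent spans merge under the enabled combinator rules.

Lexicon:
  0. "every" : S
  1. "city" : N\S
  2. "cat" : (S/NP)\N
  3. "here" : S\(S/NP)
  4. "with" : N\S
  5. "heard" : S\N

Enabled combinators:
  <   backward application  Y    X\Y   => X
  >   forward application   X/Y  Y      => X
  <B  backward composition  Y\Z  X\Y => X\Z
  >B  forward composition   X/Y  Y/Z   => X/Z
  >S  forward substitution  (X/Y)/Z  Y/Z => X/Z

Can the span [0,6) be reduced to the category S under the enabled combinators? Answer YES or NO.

[0,6] S   <
  [0,2] N   <
    [0,1] "every" : S
    [1,2] "city" : N\S
  [2,6] S\N   <B
    [2,5] N\N   <B
      [2,4] S\N   <B
        [2,3] "cat" : (S/NP)\N
        [3,4] "here" : S\(S/NP)
      [4,5] "with" : N\S
    [5,6] "heard" : S\N

YES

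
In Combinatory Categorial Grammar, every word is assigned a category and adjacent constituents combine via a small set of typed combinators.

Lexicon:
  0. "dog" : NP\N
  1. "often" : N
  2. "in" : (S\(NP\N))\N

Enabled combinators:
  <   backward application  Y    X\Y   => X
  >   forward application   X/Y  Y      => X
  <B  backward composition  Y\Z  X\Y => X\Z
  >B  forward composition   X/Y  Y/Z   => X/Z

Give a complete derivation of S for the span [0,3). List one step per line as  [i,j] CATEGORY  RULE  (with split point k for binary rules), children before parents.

[0,1] NP\N  lex  "dog"
[1,2] N  lex  "often"
[2,3] (S\(NP\N))\N  lex  "in"
[1,3] S\(NP\N)  <  k=2
[0,3] S  <  k=1

[0,3] S   <
  [0,1] "dog" : NP\N
  [1,3] S\(NP\N)   <
    [1,2] "often" : N
    [2,3] "in" : (S\(NP\N))\N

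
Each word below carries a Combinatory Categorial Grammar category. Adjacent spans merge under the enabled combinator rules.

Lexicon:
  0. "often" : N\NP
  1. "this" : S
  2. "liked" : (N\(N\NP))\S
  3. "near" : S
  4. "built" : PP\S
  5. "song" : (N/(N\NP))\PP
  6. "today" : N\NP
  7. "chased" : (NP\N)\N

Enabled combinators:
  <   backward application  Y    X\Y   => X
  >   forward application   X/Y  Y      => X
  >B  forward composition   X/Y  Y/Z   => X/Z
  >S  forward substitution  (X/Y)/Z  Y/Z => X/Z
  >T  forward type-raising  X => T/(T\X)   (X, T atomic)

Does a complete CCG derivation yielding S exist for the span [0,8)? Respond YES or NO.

N\NP S (N\(N\NP))\S S PP\S (N/(N\NP))\PP N\NP (NP\N)\N
CKY chart[0,8] = {N/(N\NP), NP, NP/(NP\NP), PP/(PP\NP), S/(S\NP)}; S ∉ chart

NO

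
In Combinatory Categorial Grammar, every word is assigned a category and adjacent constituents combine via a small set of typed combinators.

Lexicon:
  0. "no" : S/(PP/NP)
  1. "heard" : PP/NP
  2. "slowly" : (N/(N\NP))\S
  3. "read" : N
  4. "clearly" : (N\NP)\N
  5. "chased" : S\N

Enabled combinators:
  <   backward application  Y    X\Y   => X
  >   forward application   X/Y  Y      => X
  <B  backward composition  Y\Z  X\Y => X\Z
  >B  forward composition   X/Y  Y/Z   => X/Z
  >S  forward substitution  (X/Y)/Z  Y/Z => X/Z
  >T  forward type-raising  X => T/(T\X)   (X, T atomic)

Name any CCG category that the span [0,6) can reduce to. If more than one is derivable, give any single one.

S

[0,6] S   <
  [0,5] N   >
    [0,3] N/(N\NP)   <
      [0,2] S   >
        [0,1] "no" : S/(PP/NP)
        [1,2] "heard" : PP/NP
      [2,3] "slowly" : (N/(N\NP))\S
    [3,5] N\NP   <
      [3,4] "read" : N
      [4,5] "clearly" : (N\NP)\N
  [5,6] "chased" : S\N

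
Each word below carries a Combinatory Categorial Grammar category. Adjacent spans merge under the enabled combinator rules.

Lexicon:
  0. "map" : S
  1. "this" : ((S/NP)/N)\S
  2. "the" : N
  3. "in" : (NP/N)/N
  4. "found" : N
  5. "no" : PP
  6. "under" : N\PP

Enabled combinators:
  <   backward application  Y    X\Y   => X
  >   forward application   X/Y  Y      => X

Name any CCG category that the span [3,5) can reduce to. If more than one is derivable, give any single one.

[0,7] S   >
  [0,3] S/NP   >
    [0,2] (S/NP)/N   <
      [0,1] "map" : S
      [1,2] "this" : ((S/NP)/N)\S
    [2,3] "the" : N
  [3,7] NP   >
    [3,5] NP/N   >
      [3,4] "in" : (NP/N)/N
      [4,5] "found" : N
    [5,7] N   <
      [5,6] "no" : PP
      [6,7] "under" : N\PP

NP/N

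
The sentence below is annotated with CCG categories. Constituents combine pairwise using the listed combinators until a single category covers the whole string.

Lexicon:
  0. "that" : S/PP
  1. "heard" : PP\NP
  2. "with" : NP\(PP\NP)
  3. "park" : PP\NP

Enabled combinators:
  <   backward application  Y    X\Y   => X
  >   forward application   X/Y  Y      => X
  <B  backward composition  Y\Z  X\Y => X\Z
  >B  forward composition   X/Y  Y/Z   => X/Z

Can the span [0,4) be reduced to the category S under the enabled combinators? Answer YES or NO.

[0,4] S   >
  [0,1] "that" : S/PP
  [1,4] PP   <
    [1,3] NP   <
      [1,2] "heard" : PP\NP
      [2,3] "with" : NP\(PP\NP)
    [3,4] "park" : PP\NP

YES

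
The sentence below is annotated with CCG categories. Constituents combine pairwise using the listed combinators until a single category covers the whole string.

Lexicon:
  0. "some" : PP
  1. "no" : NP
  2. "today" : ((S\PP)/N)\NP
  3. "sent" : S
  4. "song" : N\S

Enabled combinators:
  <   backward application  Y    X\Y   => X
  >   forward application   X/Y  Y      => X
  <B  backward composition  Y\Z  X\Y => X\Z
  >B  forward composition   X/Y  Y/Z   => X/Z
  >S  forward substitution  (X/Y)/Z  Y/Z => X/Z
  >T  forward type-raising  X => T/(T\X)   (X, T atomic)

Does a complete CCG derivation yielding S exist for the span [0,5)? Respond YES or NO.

[0,5] S   <
  [0,1] "some" : PP
  [1,5] S\PP   >
    [1,3] (S\PP)/N   <
      [1,2] "no" : NP
      [2,3] "today" : ((S\PP)/N)\NP
    [3,5] N   <
      [3,4] "sent" : S
      [4,5] "song" : N\S

YES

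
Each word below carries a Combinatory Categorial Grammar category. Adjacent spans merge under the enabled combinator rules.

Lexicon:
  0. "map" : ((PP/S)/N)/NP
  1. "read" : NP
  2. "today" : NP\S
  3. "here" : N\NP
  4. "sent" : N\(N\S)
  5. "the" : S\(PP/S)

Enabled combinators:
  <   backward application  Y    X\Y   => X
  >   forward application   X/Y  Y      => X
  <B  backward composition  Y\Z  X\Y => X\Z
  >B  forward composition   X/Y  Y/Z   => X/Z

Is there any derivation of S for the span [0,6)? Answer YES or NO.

YES

[0,6] S   <
  [0,5] PP/S   >
    [0,2] (PP/S)/N   >
      [0,1] "map" : ((PP/S)/N)/NP
      [1,2] "read" : NP
    [2,5] N   <
      [2,4] N\S   <B
        [2,3] "today" : NP\S
        [3,4] "here" : N\NP
      [4,5] "sent" : N\(N\S)
  [5,6] "the" : S\(PP/S)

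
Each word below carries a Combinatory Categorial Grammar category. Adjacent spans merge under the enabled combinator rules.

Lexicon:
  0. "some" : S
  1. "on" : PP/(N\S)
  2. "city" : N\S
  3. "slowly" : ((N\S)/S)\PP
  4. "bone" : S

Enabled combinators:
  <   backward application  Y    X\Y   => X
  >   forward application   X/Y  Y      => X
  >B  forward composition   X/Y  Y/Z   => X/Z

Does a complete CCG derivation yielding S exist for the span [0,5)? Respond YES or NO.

NO

S PP/(N\S) N\S ((N\S)/S)\PP S
CKY chart[0,5] = {N}; S ∉ chart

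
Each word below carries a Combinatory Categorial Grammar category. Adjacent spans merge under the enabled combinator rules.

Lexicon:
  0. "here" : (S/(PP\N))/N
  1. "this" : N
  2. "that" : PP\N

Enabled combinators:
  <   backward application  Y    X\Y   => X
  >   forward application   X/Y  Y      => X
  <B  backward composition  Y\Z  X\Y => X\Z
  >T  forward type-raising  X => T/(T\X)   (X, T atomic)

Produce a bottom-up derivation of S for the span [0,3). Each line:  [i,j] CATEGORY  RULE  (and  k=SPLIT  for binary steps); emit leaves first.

[0,1] (S/(PP\N))/N  lex  "here"
[1,2] N  lex  "this"
[0,2] S/(PP\N)  >  k=1
[2,3] PP\N  lex  "that"
[0,3] S  >  k=2

[0,3] S   >
  [0,2] S/(PP\N)   >
    [0,1] "here" : (S/(PP\N))/N
    [1,2] "this" : N
  [2,3] "that" : PP\N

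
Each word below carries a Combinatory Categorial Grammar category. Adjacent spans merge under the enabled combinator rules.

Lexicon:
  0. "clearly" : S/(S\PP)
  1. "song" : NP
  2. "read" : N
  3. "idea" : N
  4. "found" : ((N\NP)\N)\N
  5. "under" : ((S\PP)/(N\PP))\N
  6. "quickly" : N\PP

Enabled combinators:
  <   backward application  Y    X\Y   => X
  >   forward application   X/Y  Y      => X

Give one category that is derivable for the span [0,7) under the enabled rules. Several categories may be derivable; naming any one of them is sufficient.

[0,7] S   >
  [0,1] "clearly" : S/(S\PP)
  [1,7] S\PP   >
    [1,6] (S\PP)/(N\PP)   <
      [1,5] N   <
        [1,2] "song" : NP
        [2,5] N\NP   <
          [2,3] "read" : N
          [3,5] (N\NP)\N   <
            [3,4] "idea" : N
            [4,5] "found" : ((N\NP)\N)\N
      [5,6] "under" : ((S\PP)/(N\PP))\N
    [6,7] "quickly" : N\PP

S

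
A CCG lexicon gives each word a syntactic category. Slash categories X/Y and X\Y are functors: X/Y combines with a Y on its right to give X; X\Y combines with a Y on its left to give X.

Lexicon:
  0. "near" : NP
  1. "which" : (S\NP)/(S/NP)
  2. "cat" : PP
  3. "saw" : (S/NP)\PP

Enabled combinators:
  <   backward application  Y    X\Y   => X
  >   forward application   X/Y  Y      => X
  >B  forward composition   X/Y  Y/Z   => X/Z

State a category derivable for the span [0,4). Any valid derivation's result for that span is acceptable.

[0,4] S   <
  [0,1] "near" : NP
  [1,4] S\NP   >
    [1,2] "which" : (S\NP)/(S/NP)
    [2,4] S/NP   <
      [2,3] "cat" : PP
      [3,4] "saw" : (S/NP)\PP

S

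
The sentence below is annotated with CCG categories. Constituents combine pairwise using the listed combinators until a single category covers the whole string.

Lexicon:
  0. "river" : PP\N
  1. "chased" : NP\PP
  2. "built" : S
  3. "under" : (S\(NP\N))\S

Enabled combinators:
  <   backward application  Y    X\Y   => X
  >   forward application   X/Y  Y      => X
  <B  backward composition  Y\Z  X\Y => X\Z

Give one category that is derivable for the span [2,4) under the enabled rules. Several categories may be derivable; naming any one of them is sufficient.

[0,4] S   <
  [0,2] NP\N   <B
    [0,1] "river" : PP\N
    [1,2] "chased" : NP\PP
  [2,4] S\(NP\N)   <
    [2,3] "built" : S
    [3,4] "under" : (S\(NP\N))\S

S\(NP\N)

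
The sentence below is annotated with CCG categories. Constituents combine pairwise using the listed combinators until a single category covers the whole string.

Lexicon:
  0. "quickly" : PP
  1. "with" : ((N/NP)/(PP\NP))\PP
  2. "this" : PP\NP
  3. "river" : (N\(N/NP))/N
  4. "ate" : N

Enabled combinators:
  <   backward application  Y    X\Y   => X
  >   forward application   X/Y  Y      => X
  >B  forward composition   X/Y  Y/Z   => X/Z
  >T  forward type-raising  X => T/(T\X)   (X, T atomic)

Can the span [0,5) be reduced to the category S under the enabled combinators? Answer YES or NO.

PP ((N/NP)/(PP\NP))\PP PP\NP (N\(N/NP))/N N
CKY chart[0,5] = {N, N/(N\N), NP/(NP\N), PP/(PP\N), S/(S\N)}; S ∉ chart

NO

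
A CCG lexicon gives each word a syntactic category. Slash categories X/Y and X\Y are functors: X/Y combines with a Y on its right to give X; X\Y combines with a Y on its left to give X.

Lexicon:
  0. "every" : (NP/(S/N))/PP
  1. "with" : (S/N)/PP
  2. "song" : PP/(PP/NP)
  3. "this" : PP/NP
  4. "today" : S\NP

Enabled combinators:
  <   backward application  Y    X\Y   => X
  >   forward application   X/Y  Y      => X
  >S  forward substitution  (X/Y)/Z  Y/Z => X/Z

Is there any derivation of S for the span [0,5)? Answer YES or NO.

YES

[0,5] S   <
  [0,4] NP   >
    [0,2] NP/PP   >S
      [0,1] "every" : (NP/(S/N))/PP
      [1,2] "with" : (S/N)/PP
    [2,4] PP   >
      [2,3] "song" : PP/(PP/NP)
      [3,4] "this" : PP/NP
  [4,5] "today" : S\NP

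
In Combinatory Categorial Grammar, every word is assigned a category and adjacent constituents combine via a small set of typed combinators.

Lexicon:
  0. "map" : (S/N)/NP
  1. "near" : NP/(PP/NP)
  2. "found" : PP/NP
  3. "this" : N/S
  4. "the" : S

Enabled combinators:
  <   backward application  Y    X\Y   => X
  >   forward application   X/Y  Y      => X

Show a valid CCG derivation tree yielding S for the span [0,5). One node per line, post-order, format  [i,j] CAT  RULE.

[0,1] (S/N)/NP  lex  "map"
[1,2] NP/(PP/NP)  lex  "near"
[2,3] PP/NP  lex  "found"
[1,3] NP  >  k=2
[0,3] S/N  >  k=1
[3,4] N/S  lex  "this"
[4,5] S  lex  "the"
[3,5] N  >  k=4
[0,5] S  >  k=3

[0,5] S   >
  [0,3] S/N   >
    [0,1] "map" : (S/N)/NP
    [1,3] NP   >
      [1,2] "near" : NP/(PP/NP)
      [2,3] "found" : PP/NP
  [3,5] N   >
    [3,4] "this" : N/S
    [4,5] "the" : S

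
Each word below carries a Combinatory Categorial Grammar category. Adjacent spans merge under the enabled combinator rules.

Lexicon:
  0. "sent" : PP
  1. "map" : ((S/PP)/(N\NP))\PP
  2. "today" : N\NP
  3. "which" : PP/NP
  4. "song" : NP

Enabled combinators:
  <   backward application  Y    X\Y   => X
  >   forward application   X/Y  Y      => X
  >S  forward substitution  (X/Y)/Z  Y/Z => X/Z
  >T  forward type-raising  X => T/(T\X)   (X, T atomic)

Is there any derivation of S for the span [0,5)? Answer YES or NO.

YES

[0,5] S   >
  [0,3] S/PP   >
    [0,2] (S/PP)/(N\NP)   <
      [0,1] "sent" : PP
      [1,2] "map" : ((S/PP)/(N\NP))\PP
    [2,3] "today" : N\NP
  [3,5] PP   >
    [3,4] "which" : PP/NP
    [4,5] "song" : NP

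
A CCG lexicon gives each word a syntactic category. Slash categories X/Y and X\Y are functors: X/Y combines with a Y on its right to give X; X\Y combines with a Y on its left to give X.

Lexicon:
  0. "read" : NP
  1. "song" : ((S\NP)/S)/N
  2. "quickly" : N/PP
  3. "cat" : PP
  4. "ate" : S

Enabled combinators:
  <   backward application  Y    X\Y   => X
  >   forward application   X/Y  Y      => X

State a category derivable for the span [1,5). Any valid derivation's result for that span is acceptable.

[0,5] S   <
  [0,1] "read" : NP
  [1,5] S\NP   >
    [1,4] (S\NP)/S   >
      [1,2] "song" : ((S\NP)/S)/N
      [2,4] N   >
        [2,3] "quickly" : N/PP
        [3,4] "cat" : PP
    [4,5] "ate" : S

S\NP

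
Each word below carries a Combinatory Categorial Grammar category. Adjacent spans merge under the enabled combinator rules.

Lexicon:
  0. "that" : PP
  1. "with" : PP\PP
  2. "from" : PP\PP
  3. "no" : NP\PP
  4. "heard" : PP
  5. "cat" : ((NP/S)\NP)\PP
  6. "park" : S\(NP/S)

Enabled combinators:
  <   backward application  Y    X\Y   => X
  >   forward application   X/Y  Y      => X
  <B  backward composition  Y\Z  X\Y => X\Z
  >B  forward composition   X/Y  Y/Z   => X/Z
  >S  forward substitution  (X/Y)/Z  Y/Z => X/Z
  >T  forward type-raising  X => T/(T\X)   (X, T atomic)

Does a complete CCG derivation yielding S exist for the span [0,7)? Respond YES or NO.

[0,7] S   >
  [0,1] S/(S\PP)   >T
    [0,1] "that" : PP
  [1,7] S\PP   <B
    [1,4] NP\PP   <B
      [1,3] PP\PP   <B
        [1,2] "with" : PP\PP
        [2,3] "from" : PP\PP
      [3,4] "no" : NP\PP
    [4,7] S\NP   <B
      [4,6] (NP/S)\NP   <
        [4,5] "heard" : PP
        [5,6] "cat" : ((NP/S)\NP)\PP
      [6,7] "park" : S\(NP/S)

YES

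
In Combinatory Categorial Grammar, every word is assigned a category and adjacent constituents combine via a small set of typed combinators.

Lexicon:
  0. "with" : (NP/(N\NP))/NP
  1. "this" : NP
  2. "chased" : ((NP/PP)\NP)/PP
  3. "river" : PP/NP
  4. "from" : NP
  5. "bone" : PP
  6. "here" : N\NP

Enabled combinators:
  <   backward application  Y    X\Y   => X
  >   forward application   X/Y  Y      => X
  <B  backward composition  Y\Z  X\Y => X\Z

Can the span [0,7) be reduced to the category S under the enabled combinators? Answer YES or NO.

(NP/(N\NP))/NP NP ((NP/PP)\NP)/PP PP/NP NP PP N\NP
CKY chart[0,7] = {NP}; S ∉ chart

NO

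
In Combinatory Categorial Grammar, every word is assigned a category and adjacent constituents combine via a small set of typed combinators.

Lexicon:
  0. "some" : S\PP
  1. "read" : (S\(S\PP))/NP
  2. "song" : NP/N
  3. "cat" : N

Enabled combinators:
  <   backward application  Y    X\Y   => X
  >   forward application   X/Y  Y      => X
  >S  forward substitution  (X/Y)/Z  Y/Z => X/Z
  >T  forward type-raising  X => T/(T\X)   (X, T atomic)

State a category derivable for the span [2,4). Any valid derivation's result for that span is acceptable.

NP

[0,4] S   <
  [0,1] "some" : S\PP
  [1,4] S\(S\PP)   >
    [1,2] "read" : (S\(S\PP))/NP
    [2,4] NP   >
      [2,3] "song" : NP/N
      [3,4] "cat" : N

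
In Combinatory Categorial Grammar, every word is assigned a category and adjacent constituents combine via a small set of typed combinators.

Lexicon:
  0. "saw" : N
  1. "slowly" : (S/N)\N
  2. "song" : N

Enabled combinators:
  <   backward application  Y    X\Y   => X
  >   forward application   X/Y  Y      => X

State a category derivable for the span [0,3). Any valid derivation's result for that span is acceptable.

S

[0,3] S   >
  [0,2] S/N   <
    [0,1] "saw" : N
    [1,2] "slowly" : (S/N)\N
  [2,3] "song" : N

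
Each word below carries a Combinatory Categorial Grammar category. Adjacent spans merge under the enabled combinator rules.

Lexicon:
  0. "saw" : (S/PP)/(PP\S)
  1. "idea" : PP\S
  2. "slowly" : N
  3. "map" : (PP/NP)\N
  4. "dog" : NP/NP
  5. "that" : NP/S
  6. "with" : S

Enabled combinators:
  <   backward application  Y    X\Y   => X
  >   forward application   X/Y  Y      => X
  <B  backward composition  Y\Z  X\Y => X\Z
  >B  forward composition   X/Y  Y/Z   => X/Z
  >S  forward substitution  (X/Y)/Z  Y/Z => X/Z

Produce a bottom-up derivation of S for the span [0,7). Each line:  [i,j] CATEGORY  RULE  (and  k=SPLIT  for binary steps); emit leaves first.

[0,7] S   >
  [0,2] S/PP   >
    [0,1] "saw" : (S/PP)/(PP\S)
    [1,2] "idea" : PP\S
  [2,7] PP   >
    [2,6] PP/S   >B
      [2,4] PP/NP   <
        [2,3] "slowly" : N
        [3,4] "map" : (PP/NP)\N
      [4,6] NP/S   >B
        [4,5] "dog" : NP/NP
        [5,6] "that" : NP/S
    [6,7] "with" : S

[0,1] (S/PP)/(PP\S)  lex  "saw"
[1,2] PP\S  lex  "idea"
[0,2] S/PP  >  k=1
[2,3] N  lex  "slowly"
[3,4] (PP/NP)\N  lex  "map"
[2,4] PP/NP  <  k=3
[4,5] NP/NP  lex  "dog"
[5,6] NP/S  lex  "that"
[4,6] NP/S  >B  k=5
[2,6] PP/S  >B  k=4
[6,7] S  lex  "with"
[2,7] PP  >  k=6
[0,7] S  >  k=2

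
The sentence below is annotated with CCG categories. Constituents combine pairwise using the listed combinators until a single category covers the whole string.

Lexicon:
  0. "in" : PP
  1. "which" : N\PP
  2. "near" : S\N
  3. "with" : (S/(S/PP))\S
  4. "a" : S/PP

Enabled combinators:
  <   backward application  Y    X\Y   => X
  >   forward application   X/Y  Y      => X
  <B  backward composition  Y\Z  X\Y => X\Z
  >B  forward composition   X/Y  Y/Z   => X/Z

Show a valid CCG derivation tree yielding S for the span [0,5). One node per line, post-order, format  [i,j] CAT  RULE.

[0,5] S   >
  [0,4] S/(S/PP)   <
    [0,3] S   <
      [0,2] N   <
        [0,1] "in" : PP
        [1,2] "which" : N\PP
      [2,3] "near" : S\N
    [3,4] "with" : (S/(S/PP))\S
  [4,5] "a" : S/PP

[0,1] PP  lex  "in"
[1,2] N\PP  lex  "which"
[0,2] N  <  k=1
[2,3] S\N  lex  "near"
[0,3] S  <  k=2
[3,4] (S/(S/PP))\S  lex  "with"
[0,4] S/(S/PP)  <  k=3
[4,5] S/PP  lex  "a"
[0,5] S  >  k=4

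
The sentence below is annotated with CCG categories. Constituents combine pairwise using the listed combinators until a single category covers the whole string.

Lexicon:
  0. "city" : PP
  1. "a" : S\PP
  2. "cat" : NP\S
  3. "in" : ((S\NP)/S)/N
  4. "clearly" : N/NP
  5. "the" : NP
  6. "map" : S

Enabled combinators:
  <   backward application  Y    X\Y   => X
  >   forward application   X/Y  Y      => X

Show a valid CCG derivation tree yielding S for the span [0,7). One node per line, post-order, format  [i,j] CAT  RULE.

[0,1] PP  lex  "city"
[1,2] S\PP  lex  "a"
[0,2] S  <  k=1
[2,3] NP\S  lex  "cat"
[0,3] NP  <  k=2
[3,4] ((S\NP)/S)/N  lex  "in"
[4,5] N/NP  lex  "clearly"
[5,6] NP  lex  "the"
[4,6] N  >  k=5
[3,6] (S\NP)/S  >  k=4
[6,7] S  lex  "map"
[3,7] S\NP  >  k=6
[0,7] S  <  k=3

[0,7] S   <
  [0,3] NP   <
    [0,2] S   <
      [0,1] "city" : PP
      [1,2] "a" : S\PP
    [2,3] "cat" : NP\S
  [3,7] S\NP   >
    [3,6] (S\NP)/S   >
      [3,4] "in" : ((S\NP)/S)/N
      [4,6] N   >
        [4,5] "clearly" : N/NP
        [5,6] "the" : NP
    [6,7] "map" : S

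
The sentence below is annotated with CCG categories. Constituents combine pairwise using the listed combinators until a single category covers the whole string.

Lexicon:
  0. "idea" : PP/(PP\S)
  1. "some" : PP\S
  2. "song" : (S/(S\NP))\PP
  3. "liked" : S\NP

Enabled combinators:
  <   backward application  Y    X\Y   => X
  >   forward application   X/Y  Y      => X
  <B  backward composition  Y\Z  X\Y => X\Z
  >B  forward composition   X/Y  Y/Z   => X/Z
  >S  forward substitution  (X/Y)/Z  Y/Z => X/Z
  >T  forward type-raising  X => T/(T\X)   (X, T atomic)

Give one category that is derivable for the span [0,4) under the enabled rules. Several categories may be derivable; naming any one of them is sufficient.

S

[0,4] S   >
  [0,3] S/(S\NP)   <
    [0,2] PP   >
      [0,1] "idea" : PP/(PP\S)
      [1,2] "some" : PP\S
    [2,3] "song" : (S/(S\NP))\PP
  [3,4] "liked" : S\NP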